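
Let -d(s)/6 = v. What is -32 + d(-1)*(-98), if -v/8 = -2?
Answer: 9376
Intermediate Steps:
v = 16 (v = -8*(-2) = 16)
d(s) = -96 (d(s) = -6*16 = -96)
-32 + d(-1)*(-98) = -32 - 96*(-98) = -32 + 9408 = 9376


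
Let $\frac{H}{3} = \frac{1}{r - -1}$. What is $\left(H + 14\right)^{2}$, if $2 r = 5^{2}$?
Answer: $\frac{16384}{81} \approx 202.27$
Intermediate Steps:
$r = \frac{25}{2}$ ($r = \frac{5^{2}}{2} = \frac{1}{2} \cdot 25 = \frac{25}{2} \approx 12.5$)
$H = \frac{2}{9}$ ($H = \frac{3}{\frac{25}{2} - -1} = \frac{3}{\frac{25}{2} + \left(-5 + 6\right)} = \frac{3}{\frac{25}{2} + 1} = \frac{3}{\frac{27}{2}} = 3 \cdot \frac{2}{27} = \frac{2}{9} \approx 0.22222$)
$\left(H + 14\right)^{2} = \left(\frac{2}{9} + 14\right)^{2} = \left(\frac{128}{9}\right)^{2} = \frac{16384}{81}$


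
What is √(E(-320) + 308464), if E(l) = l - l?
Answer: 4*√19279 ≈ 555.40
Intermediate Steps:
E(l) = 0
√(E(-320) + 308464) = √(0 + 308464) = √308464 = 4*√19279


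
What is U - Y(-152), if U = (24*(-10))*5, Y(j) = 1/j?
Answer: -182399/152 ≈ -1200.0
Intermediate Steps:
U = -1200 (U = -240*5 = -1200)
U - Y(-152) = -1200 - 1/(-152) = -1200 - 1*(-1/152) = -1200 + 1/152 = -182399/152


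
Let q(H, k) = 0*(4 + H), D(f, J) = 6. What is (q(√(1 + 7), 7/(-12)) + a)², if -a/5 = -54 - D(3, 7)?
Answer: 90000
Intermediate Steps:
q(H, k) = 0
a = 300 (a = -5*(-54 - 1*6) = -5*(-54 - 6) = -5*(-60) = 300)
(q(√(1 + 7), 7/(-12)) + a)² = (0 + 300)² = 300² = 90000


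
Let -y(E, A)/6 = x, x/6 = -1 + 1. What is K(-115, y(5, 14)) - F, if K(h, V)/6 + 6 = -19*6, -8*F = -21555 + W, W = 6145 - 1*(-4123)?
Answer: -17047/8 ≈ -2130.9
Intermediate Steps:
W = 10268 (W = 6145 + 4123 = 10268)
x = 0 (x = 6*(-1 + 1) = 6*0 = 0)
y(E, A) = 0 (y(E, A) = -6*0 = 0)
F = 11287/8 (F = -(-21555 + 10268)/8 = -⅛*(-11287) = 11287/8 ≈ 1410.9)
K(h, V) = -720 (K(h, V) = -36 + 6*(-19*6) = -36 + 6*(-114) = -36 - 684 = -720)
K(-115, y(5, 14)) - F = -720 - 1*11287/8 = -720 - 11287/8 = -17047/8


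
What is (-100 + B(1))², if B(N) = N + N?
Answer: 9604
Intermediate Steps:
B(N) = 2*N
(-100 + B(1))² = (-100 + 2*1)² = (-100 + 2)² = (-98)² = 9604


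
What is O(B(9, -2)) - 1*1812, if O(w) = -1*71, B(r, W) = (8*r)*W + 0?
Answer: -1883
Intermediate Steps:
B(r, W) = 8*W*r (B(r, W) = 8*W*r + 0 = 8*W*r)
O(w) = -71
O(B(9, -2)) - 1*1812 = -71 - 1*1812 = -71 - 1812 = -1883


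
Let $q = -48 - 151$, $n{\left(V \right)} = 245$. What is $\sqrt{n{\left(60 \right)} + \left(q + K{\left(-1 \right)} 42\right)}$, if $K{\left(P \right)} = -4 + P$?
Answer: $2 i \sqrt{41} \approx 12.806 i$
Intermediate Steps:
$q = -199$
$\sqrt{n{\left(60 \right)} + \left(q + K{\left(-1 \right)} 42\right)} = \sqrt{245 + \left(-199 + \left(-4 - 1\right) 42\right)} = \sqrt{245 - 409} = \sqrt{-164} = 2 i \sqrt{41}$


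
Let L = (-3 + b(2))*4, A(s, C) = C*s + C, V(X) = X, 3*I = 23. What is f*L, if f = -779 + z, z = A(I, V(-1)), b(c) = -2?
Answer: 47260/3 ≈ 15753.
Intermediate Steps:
I = 23/3 (I = (⅓)*23 = 23/3 ≈ 7.6667)
A(s, C) = C + C*s
L = -20 (L = (-3 - 2)*4 = -5*4 = -20)
z = -26/3 (z = -(1 + 23/3) = -1*26/3 = -26/3 ≈ -8.6667)
f = -2363/3 (f = -779 - 26/3 = -2363/3 ≈ -787.67)
f*L = -2363/3*(-20) = 47260/3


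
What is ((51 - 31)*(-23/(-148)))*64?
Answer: 7360/37 ≈ 198.92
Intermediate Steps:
((51 - 31)*(-23/(-148)))*64 = (20*(-23*(-1/148)))*64 = (20*(23/148))*64 = (115/37)*64 = 7360/37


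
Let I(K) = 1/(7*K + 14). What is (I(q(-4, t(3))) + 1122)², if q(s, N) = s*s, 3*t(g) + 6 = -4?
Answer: 19986325129/15876 ≈ 1.2589e+6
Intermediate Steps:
t(g) = -10/3 (t(g) = -2 + (⅓)*(-4) = -2 - 4/3 = -10/3)
q(s, N) = s²
I(K) = 1/(14 + 7*K)
(I(q(-4, t(3))) + 1122)² = (1/(7*(2 + (-4)²)) + 1122)² = (1/(7*(2 + 16)) + 1122)² = ((⅐)/18 + 1122)² = ((⅐)*(1/18) + 1122)² = (1/126 + 1122)² = (141373/126)² = 19986325129/15876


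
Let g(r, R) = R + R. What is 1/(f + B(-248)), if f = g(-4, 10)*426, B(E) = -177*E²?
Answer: -1/10877688 ≈ -9.1931e-8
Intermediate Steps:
g(r, R) = 2*R
f = 8520 (f = (2*10)*426 = 20*426 = 8520)
1/(f + B(-248)) = 1/(8520 - 177*(-248)²) = 1/(8520 - 177*61504) = 1/(8520 - 10886208) = 1/(-10877688) = -1/10877688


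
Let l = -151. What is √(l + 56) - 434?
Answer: -434 + I*√95 ≈ -434.0 + 9.7468*I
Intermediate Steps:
√(l + 56) - 434 = √(-151 + 56) - 434 = √(-95) - 434 = I*√95 - 434 = -434 + I*√95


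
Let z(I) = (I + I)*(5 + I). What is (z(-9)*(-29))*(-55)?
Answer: 114840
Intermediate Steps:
z(I) = 2*I*(5 + I) (z(I) = (2*I)*(5 + I) = 2*I*(5 + I))
(z(-9)*(-29))*(-55) = ((2*(-9)*(5 - 9))*(-29))*(-55) = ((2*(-9)*(-4))*(-29))*(-55) = (72*(-29))*(-55) = -2088*(-55) = 114840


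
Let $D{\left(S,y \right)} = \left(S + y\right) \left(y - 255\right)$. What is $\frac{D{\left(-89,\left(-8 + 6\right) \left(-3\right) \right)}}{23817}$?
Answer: $\frac{6889}{7939} \approx 0.86774$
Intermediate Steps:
$D{\left(S,y \right)} = \left(-255 + y\right) \left(S + y\right)$ ($D{\left(S,y \right)} = \left(S + y\right) \left(-255 + y\right) = \left(-255 + y\right) \left(S + y\right)$)
$\frac{D{\left(-89,\left(-8 + 6\right) \left(-3\right) \right)}}{23817} = \frac{\left(\left(-8 + 6\right) \left(-3\right)\right)^{2} - -22695 - 255 \left(-8 + 6\right) \left(-3\right) - 89 \left(-8 + 6\right) \left(-3\right)}{23817} = \left(\left(\left(-2\right) \left(-3\right)\right)^{2} + 22695 - 255 \left(\left(-2\right) \left(-3\right)\right) - 89 \left(\left(-2\right) \left(-3\right)\right)\right) \frac{1}{23817} = \left(6^{2} + 22695 - 1530 - 534\right) \frac{1}{23817} = \left(36 + 22695 - 1530 - 534\right) \frac{1}{23817} = 20667 \cdot \frac{1}{23817} = \frac{6889}{7939}$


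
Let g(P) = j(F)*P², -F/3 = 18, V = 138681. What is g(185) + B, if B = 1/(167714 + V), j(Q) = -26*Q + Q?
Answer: 14156597981251/306395 ≈ 4.6204e+7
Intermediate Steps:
F = -54 (F = -3*18 = -54)
j(Q) = -25*Q
g(P) = 1350*P² (g(P) = (-25*(-54))*P² = 1350*P²)
B = 1/306395 (B = 1/(167714 + 138681) = 1/306395 ≈ 3.2638e-6)
g(185) + B = 1350*185² + 1/306395 = 1350*34225 + 1/306395 = 46203750 + 1/306395 = 14156597981251/306395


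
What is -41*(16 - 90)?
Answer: 3034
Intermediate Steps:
-41*(16 - 90) = -41*(-74) = 3034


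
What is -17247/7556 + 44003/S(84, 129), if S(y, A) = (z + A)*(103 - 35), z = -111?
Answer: 77844085/2312136 ≈ 33.668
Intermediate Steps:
S(y, A) = -7548 + 68*A (S(y, A) = (-111 + A)*(103 - 35) = (-111 + A)*68 = -7548 + 68*A)
-17247/7556 + 44003/S(84, 129) = -17247/7556 + 44003/(-7548 + 68*129) = -17247*1/7556 + 44003/(-7548 + 8772) = -17247/7556 + 44003/1224 = 77844085/2312136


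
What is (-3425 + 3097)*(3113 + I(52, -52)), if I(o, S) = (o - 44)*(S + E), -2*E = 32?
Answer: -842632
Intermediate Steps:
E = -16 (E = -½*32 = -16)
I(o, S) = (-44 + o)*(-16 + S) (I(o, S) = (o - 44)*(S - 16) = (-44 + o)*(-16 + S))
(-3425 + 3097)*(3113 + I(52, -52)) = (-3425 + 3097)*(3113 + (704 - 44*(-52) - 16*52 - 52*52)) = -328*(3113 + (704 + 2288 - 832 - 2704)) = -328*(3113 - 544) = -328*2569 = -842632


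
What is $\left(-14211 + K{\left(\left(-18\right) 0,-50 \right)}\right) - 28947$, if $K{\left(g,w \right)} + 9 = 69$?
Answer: $-43098$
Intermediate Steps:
$K{\left(g,w \right)} = 60$ ($K{\left(g,w \right)} = -9 + 69 = 60$)
$\left(-14211 + K{\left(\left(-18\right) 0,-50 \right)}\right) - 28947 = \left(-14211 + 60\right) - 28947 = -14151 - 28947 = -43098$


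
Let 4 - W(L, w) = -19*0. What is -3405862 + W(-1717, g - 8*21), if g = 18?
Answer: -3405858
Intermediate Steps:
W(L, w) = 4 (W(L, w) = 4 - (-19)*0 = 4 - 1*0 = 4 + 0 = 4)
-3405862 + W(-1717, g - 8*21) = -3405862 + 4 = -3405858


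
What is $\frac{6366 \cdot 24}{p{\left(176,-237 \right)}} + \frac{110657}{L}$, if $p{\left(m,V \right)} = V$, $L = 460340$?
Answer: $- \frac{23435453617}{36366860} \approx -644.42$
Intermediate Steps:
$\frac{6366 \cdot 24}{p{\left(176,-237 \right)}} + \frac{110657}{L} = \frac{6366 \cdot 24}{-237} + \frac{110657}{460340} = 152784 \left(- \frac{1}{237}\right) + 110657 \cdot \frac{1}{460340} = - \frac{50928}{79} + \frac{110657}{460340} = - \frac{23435453617}{36366860}$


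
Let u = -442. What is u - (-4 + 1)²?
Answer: -451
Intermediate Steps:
u - (-4 + 1)² = -442 - (-4 + 1)² = -442 - 1*(-3)² = -442 - 1*9 = -442 - 9 = -451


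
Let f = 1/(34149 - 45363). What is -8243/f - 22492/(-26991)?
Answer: 2494967143474/26991 ≈ 9.2437e+7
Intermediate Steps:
f = -1/11214 (f = 1/(-11214) = -1/11214 ≈ -8.9174e-5)
-8243/f - 22492/(-26991) = -8243/(-1/11214) - 22492/(-26991) = -8243*(-11214) - 22492*(-1/26991) = 92437002 + 22492/26991 = 2494967143474/26991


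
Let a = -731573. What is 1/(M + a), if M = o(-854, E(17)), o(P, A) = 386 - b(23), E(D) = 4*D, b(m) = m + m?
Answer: -1/731233 ≈ -1.3676e-6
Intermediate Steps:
b(m) = 2*m
o(P, A) = 340 (o(P, A) = 386 - 2*23 = 386 - 1*46 = 386 - 46 = 340)
M = 340
1/(M + a) = 1/(340 - 731573) = 1/(-731233) = -1/731233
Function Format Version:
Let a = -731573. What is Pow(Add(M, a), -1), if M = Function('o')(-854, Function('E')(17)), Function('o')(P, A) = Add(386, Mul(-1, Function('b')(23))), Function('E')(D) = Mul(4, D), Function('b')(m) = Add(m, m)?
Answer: Rational(-1, 731233) ≈ -1.3676e-6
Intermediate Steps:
Function('b')(m) = Mul(2, m)
Function('o')(P, A) = 340 (Function('o')(P, A) = Add(386, Mul(-1, Mul(2, 23))) = Add(386, Mul(-1, 46)) = Add(386, -46) = 340)
M = 340
Pow(Add(M, a), -1) = Pow(Add(340, -731573), -1) = Pow(-731233, -1) = Rational(-1, 731233)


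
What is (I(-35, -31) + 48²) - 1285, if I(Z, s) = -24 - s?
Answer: 1026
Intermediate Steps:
(I(-35, -31) + 48²) - 1285 = ((-24 - 1*(-31)) + 48²) - 1285 = ((-24 + 31) + 2304) - 1285 = (7 + 2304) - 1285 = 2311 - 1285 = 1026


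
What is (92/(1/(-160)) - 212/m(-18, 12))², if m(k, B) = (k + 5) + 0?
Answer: 36537557904/169 ≈ 2.1620e+8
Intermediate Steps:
m(k, B) = 5 + k (m(k, B) = (5 + k) + 0 = 5 + k)
(92/(1/(-160)) - 212/m(-18, 12))² = (92/(1/(-160)) - 212/(5 - 18))² = (92/(-1/160) - 212/(-13))² = (92*(-160) - 212*(-1/13))² = (-14720 + 212/13)² = (-191148/13)² = 36537557904/169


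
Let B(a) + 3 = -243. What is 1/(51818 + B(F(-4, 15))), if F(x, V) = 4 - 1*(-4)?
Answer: 1/51572 ≈ 1.9390e-5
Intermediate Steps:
F(x, V) = 8 (F(x, V) = 4 + 4 = 8)
B(a) = -246 (B(a) = -3 - 243 = -246)
1/(51818 + B(F(-4, 15))) = 1/(51818 - 246) = 1/51572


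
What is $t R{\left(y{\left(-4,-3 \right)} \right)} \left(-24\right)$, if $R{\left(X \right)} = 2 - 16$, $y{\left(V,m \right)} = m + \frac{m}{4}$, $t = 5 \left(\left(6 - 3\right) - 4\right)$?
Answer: $-1680$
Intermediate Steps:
$t = -5$ ($t = 5 \left(\left(6 - 3\right) - 4\right) = 5 \left(3 - 4\right) = 5 \left(-1\right) = -5$)
$y{\left(V,m \right)} = \frac{5 m}{4}$ ($y{\left(V,m \right)} = m + m \frac{1}{4} = m + \frac{m}{4} = \frac{5 m}{4}$)
$R{\left(X \right)} = -14$ ($R{\left(X \right)} = 2 - 16 = -14$)
$t R{\left(y{\left(-4,-3 \right)} \right)} \left(-24\right) = \left(-5\right) \left(-14\right) \left(-24\right) = 70 \left(-24\right) = -1680$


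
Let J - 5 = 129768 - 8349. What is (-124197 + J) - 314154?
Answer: -316927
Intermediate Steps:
J = 121424 (J = 5 + (129768 - 8349) = 5 + 121419 = 121424)
(-124197 + J) - 314154 = (-124197 + 121424) - 314154 = -2773 - 314154 = -316927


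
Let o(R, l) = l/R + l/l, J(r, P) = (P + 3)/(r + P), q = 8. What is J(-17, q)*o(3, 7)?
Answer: -110/27 ≈ -4.0741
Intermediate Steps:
J(r, P) = (3 + P)/(P + r)
o(R, l) = 1 + l/R (o(R, l) = l/R + 1 = 1 + l/R)
J(-17, q)*o(3, 7) = ((3 + 8)/(8 - 17))*((3 + 7)/3) = (11/(-9))*((1/3)*10) = -1/9*11*(10/3) = -11/9*10/3 = -110/27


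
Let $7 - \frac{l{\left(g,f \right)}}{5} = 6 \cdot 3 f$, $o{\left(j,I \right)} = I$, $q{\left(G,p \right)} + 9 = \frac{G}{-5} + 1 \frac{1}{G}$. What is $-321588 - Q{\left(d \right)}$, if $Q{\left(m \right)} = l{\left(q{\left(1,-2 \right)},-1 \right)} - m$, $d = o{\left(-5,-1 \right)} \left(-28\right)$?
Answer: $-321685$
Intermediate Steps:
$q{\left(G,p \right)} = -9 + \frac{1}{G} - \frac{G}{5}$ ($q{\left(G,p \right)} = -9 + \left(\frac{G}{-5} + 1 \frac{1}{G}\right) = -9 + \left(G \left(- \frac{1}{5}\right) + \frac{1}{G}\right) = -9 - \left(- \frac{1}{G} + \frac{G}{5}\right) = -9 + \frac{1}{G} - \frac{G}{5}$)
$d = 28$ ($d = \left(-1\right) \left(-28\right) = 28$)
$l{\left(g,f \right)} = 35 - 90 f$ ($l{\left(g,f \right)} = 35 - 5 \cdot 6 \cdot 3 f = 35 - 5 \cdot 18 f = 35 - 90 f$)
$Q{\left(m \right)} = 125 - m$ ($Q{\left(m \right)} = \left(35 - -90\right) - m = \left(35 + 90\right) - m = 125 - m$)
$-321588 - Q{\left(d \right)} = -321588 - \left(125 - 28\right) = -321588 - 97 = -321685$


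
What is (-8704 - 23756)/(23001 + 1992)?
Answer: -10820/8331 ≈ -1.2988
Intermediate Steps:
(-8704 - 23756)/(23001 + 1992) = -32460/24993 = -32460*1/24993 = -10820/8331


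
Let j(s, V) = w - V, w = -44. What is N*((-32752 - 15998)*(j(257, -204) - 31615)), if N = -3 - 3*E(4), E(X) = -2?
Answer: 4600293750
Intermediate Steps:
j(s, V) = -44 - V
N = 3 (N = -3 - 3*(-2) = -3 + 6 = 3)
N*((-32752 - 15998)*(j(257, -204) - 31615)) = 3*((-32752 - 15998)*((-44 - 1*(-204)) - 31615)) = 3*(-48750*((-44 + 204) - 31615)) = 3*(-48750*(160 - 31615)) = 3*(-48750*(-31455)) = 3*1533431250 = 4600293750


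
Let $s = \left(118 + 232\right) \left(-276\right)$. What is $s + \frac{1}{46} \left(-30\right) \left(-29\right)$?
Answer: $- \frac{2221365}{23} \approx -96581.0$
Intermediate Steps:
$s = -96600$ ($s = 350 \left(-276\right) = -96600$)
$s + \frac{1}{46} \left(-30\right) \left(-29\right) = -96600 + \frac{1}{46} \left(-30\right) \left(-29\right) = -96600 - - \frac{435}{23} = -96600 + \frac{435}{23} = - \frac{2221365}{23}$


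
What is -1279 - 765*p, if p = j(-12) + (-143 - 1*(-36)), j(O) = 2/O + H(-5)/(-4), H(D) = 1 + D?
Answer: 159877/2 ≈ 79939.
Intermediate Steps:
j(O) = 1 + 2/O (j(O) = 2/O + (1 - 5)/(-4) = 2/O - 4*(-¼) = 2/O + 1 = 1 + 2/O)
p = -637/6 (p = (2 - 12)/(-12) + (-143 - 1*(-36)) = -1/12*(-10) + (-143 + 36) = ⅚ - 107 = -637/6 ≈ -106.17)
-1279 - 765*p = -1279 - 765*(-637/6) = -1279 + 162435/2 = 159877/2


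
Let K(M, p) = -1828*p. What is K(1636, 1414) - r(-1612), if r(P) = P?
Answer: -2583180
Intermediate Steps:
K(1636, 1414) - r(-1612) = -1828*1414 - 1*(-1612) = -2584792 + 1612 = -2583180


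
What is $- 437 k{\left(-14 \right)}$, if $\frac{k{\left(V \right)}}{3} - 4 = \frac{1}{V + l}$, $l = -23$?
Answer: $- \frac{192717}{37} \approx -5208.6$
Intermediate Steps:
$k{\left(V \right)} = 12 + \frac{3}{-23 + V}$ ($k{\left(V \right)} = 12 + \frac{3}{V - 23} = 12 + \frac{3}{-23 + V}$)
$- 437 k{\left(-14 \right)} = - 437 \frac{3 \left(-91 + 4 \left(-14\right)\right)}{-23 - 14} = - 437 \frac{3 \left(-91 - 56\right)}{-37} = - 437 \cdot 3 \left(- \frac{1}{37}\right) \left(-147\right) = \left(-437\right) \frac{441}{37} = - \frac{192717}{37}$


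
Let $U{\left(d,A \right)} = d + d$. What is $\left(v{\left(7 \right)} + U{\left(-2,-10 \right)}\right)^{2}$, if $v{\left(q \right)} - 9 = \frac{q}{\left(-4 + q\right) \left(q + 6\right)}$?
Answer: $\frac{40804}{1521} \approx 26.827$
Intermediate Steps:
$U{\left(d,A \right)} = 2 d$
$v{\left(q \right)} = 9 + \frac{q}{\left(-4 + q\right) \left(6 + q\right)}$ ($v{\left(q \right)} = 9 + \frac{q}{\left(-4 + q\right) \left(q + 6\right)} = 9 + \frac{q}{\left(-4 + q\right) \left(6 + q\right)}$)
$\left(v{\left(7 \right)} + U{\left(-2,-10 \right)}\right)^{2} = \left(\frac{-216 + 9 \cdot 7^{2} + 19 \cdot 7}{-24 + 7^{2} + 2 \cdot 7} + 2 \left(-2\right)\right)^{2} = \left(\frac{-216 + 9 \cdot 49 + 133}{-24 + 49 + 14} - 4\right)^{2} = \left(\frac{-216 + 441 + 133}{39} - 4\right)^{2} = \left(\frac{1}{39} \cdot 358 - 4\right)^{2} = \left(\frac{358}{39} - 4\right)^{2} = \left(\frac{202}{39}\right)^{2} = \frac{40804}{1521}$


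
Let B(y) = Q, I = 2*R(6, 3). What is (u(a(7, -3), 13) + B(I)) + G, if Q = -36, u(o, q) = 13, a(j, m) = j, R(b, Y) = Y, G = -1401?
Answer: -1424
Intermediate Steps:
I = 6 (I = 2*3 = 6)
B(y) = -36
(u(a(7, -3), 13) + B(I)) + G = (13 - 36) - 1401 = -23 - 1401 = -1424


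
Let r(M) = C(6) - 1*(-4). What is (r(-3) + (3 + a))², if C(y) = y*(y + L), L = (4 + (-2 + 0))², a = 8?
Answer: 5625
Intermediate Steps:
L = 4 (L = (4 - 2)² = 2² = 4)
C(y) = y*(4 + y) (C(y) = y*(y + 4) = y*(4 + y))
r(M) = 64 (r(M) = 6*(4 + 6) - 1*(-4) = 6*10 + 4 = 60 + 4 = 64)
(r(-3) + (3 + a))² = (64 + (3 + 8))² = (64 + 11)² = 75² = 5625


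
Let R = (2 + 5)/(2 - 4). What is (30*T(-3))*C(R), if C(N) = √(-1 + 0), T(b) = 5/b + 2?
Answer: 10*I ≈ 10.0*I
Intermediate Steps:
R = -7/2 (R = 7/(-2) = 7*(-½) = -7/2 ≈ -3.5000)
T(b) = 2 + 5/b
C(N) = I (C(N) = √(-1) = I)
(30*T(-3))*C(R) = (30*(2 + 5/(-3)))*I = (30*(2 + 5*(-⅓)))*I = (30*(2 - 5/3))*I = (30*(⅓))*I = 10*I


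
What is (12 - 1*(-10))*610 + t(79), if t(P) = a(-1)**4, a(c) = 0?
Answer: 13420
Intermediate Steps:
t(P) = 0 (t(P) = 0**4 = 0)
(12 - 1*(-10))*610 + t(79) = (12 - 1*(-10))*610 + 0 = (12 + 10)*610 + 0 = 22*610 + 0 = 13420 + 0 = 13420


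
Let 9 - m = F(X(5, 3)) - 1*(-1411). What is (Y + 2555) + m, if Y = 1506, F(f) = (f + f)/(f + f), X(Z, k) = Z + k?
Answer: 2658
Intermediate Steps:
F(f) = 1 (F(f) = (2*f)/((2*f)) = (2*f)*(1/(2*f)) = 1)
m = -1403 (m = 9 - (1 - 1*(-1411)) = 9 - (1 + 1411) = 9 - 1*1412 = 9 - 1412 = -1403)
(Y + 2555) + m = (1506 + 2555) - 1403 = 4061 - 1403 = 2658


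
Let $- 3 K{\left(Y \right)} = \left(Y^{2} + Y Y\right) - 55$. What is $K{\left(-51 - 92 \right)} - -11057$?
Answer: $- \frac{7672}{3} \approx -2557.3$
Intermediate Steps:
$K{\left(Y \right)} = \frac{55}{3} - \frac{2 Y^{2}}{3}$ ($K{\left(Y \right)} = - \frac{\left(Y^{2} + Y Y\right) - 55}{3} = - \frac{\left(Y^{2} + Y^{2}\right) - 55}{3} = - \frac{2 Y^{2} - 55}{3} = - \frac{-55 + 2 Y^{2}}{3} = \frac{55}{3} - \frac{2 Y^{2}}{3}$)
$K{\left(-51 - 92 \right)} - -11057 = \left(\frac{55}{3} - \frac{2 \left(-51 - 92\right)^{2}}{3}\right) - -11057 = \left(\frac{55}{3} - \frac{2 \left(-143\right)^{2}}{3}\right) + 11057 = \left(\frac{55}{3} - \frac{40898}{3}\right) + 11057 = - \frac{40843}{3} + 11057 = - \frac{7672}{3}$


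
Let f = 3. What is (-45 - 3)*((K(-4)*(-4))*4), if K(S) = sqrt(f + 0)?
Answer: 768*sqrt(3) ≈ 1330.2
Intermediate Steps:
K(S) = sqrt(3) (K(S) = sqrt(3 + 0) = sqrt(3))
(-45 - 3)*((K(-4)*(-4))*4) = (-45 - 3)*((sqrt(3)*(-4))*4) = -48*(-4*sqrt(3))*4 = -(-768)*sqrt(3) = 768*sqrt(3)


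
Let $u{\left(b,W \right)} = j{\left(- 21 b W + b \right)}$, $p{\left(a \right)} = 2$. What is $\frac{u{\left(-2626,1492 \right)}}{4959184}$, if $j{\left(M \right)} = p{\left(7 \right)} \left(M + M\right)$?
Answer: $\frac{41137603}{619898} \approx 66.362$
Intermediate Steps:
$j{\left(M \right)} = 4 M$ ($j{\left(M \right)} = 2 \left(M + M\right) = 2 \cdot 2 M = 4 M$)
$u{\left(b,W \right)} = 4 b - 84 W b$ ($u{\left(b,W \right)} = 4 \left(- 21 b W + b\right) = 4 \left(- 21 W b + b\right) = 4 \left(b - 21 W b\right) = 4 b - 84 W b$)
$\frac{u{\left(-2626,1492 \right)}}{4959184} = \frac{4 \left(-2626\right) \left(1 - 31332\right)}{4959184} = 4 \left(-2626\right) \left(1 - 31332\right) \frac{1}{4959184} = 4 \left(-2626\right) \left(-31331\right) \frac{1}{4959184} = 329100824 \cdot \frac{1}{4959184} = \frac{41137603}{619898}$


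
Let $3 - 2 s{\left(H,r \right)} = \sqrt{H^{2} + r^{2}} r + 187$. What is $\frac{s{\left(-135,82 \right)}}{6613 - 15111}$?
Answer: $\frac{46}{4249} + \frac{41 \sqrt{24949}}{8498} \approx 0.77289$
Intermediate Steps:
$s{\left(H,r \right)} = -92 - \frac{r \sqrt{H^{2} + r^{2}}}{2}$ ($s{\left(H,r \right)} = \frac{3}{2} - \frac{\sqrt{H^{2} + r^{2}} r + 187}{2} = \frac{3}{2} - \frac{r \sqrt{H^{2} + r^{2}} + 187}{2} = \frac{3}{2} - \frac{187 + r \sqrt{H^{2} + r^{2}}}{2} = \frac{3}{2} - \left(\frac{187}{2} + \frac{r \sqrt{H^{2} + r^{2}}}{2}\right) = -92 - \frac{r \sqrt{H^{2} + r^{2}}}{2}$)
$\frac{s{\left(-135,82 \right)}}{6613 - 15111} = \frac{-92 - 41 \sqrt{\left(-135\right)^{2} + 82^{2}}}{6613 - 15111} = \frac{-92 - 41 \sqrt{18225 + 6724}}{6613 - 15111} = \frac{-92 - 41 \sqrt{24949}}{-8498} = \left(-92 - 41 \sqrt{24949}\right) \left(- \frac{1}{8498}\right) = \frac{46}{4249} + \frac{41 \sqrt{24949}}{8498}$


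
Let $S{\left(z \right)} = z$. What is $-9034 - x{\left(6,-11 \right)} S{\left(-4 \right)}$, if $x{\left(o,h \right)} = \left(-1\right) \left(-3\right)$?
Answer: $-9022$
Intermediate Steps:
$x{\left(o,h \right)} = 3$
$-9034 - x{\left(6,-11 \right)} S{\left(-4 \right)} = -9034 - 3 \left(-4\right) = -9034 - -12 = -9034 + 12 = -9022$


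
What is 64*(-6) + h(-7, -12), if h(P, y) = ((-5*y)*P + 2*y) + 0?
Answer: -828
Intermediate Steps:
h(P, y) = 2*y - 5*P*y (h(P, y) = (-5*P*y + 2*y) + 0 = (2*y - 5*P*y) + 0 = 2*y - 5*P*y)
64*(-6) + h(-7, -12) = 64*(-6) - 12*(2 - 5*(-7)) = -384 - 12*(2 + 35) = -384 - 12*37 = -384 - 444 = -828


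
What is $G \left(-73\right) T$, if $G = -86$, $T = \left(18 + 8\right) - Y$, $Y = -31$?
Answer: $357846$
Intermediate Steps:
$T = 57$ ($T = \left(18 + 8\right) - -31 = 26 + 31 = 57$)
$G \left(-73\right) T = \left(-86\right) \left(-73\right) 57 = 6278 \cdot 57 = 357846$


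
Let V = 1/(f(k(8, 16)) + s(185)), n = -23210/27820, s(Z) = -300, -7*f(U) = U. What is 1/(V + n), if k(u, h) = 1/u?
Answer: -46740382/39150913 ≈ -1.1939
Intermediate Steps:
f(U) = -U/7
n = -2321/2782 (n = -23210*1/27820 = -2321/2782 ≈ -0.83429)
V = -56/16801 (V = 1/(-1/7/8 - 300) = 1/(-1/7*1/8 - 300) = 1/(-1/56 - 300) = 1/(-16801/56) = -56/16801 ≈ -0.0033331)
1/(V + n) = 1/(-56/16801 - 2321/2782) = 1/(-39150913/46740382) = -46740382/39150913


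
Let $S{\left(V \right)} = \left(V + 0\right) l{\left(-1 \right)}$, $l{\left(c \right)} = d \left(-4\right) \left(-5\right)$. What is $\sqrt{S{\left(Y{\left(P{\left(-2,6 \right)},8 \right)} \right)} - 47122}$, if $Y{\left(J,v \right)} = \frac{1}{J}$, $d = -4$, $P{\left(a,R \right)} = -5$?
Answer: $3 i \sqrt{5234} \approx 217.04 i$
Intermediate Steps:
$l{\left(c \right)} = -80$ ($l{\left(c \right)} = \left(-4\right) \left(-4\right) \left(-5\right) = 16 \left(-5\right) = -80$)
$S{\left(V \right)} = - 80 V$ ($S{\left(V \right)} = \left(V + 0\right) \left(-80\right) = V \left(-80\right) = - 80 V$)
$\sqrt{S{\left(Y{\left(P{\left(-2,6 \right)},8 \right)} \right)} - 47122} = \sqrt{- \frac{80}{-5} - 47122} = \sqrt{\left(-80\right) \left(- \frac{1}{5}\right) - 47122} = \sqrt{16 - 47122} = \sqrt{-47106} = 3 i \sqrt{5234}$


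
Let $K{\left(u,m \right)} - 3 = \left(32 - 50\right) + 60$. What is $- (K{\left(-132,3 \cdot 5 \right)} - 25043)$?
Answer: $24998$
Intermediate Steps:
$K{\left(u,m \right)} = 45$ ($K{\left(u,m \right)} = 3 + \left(\left(32 - 50\right) + 60\right) = 3 + \left(-18 + 60\right) = 3 + 42 = 45$)
$- (K{\left(-132,3 \cdot 5 \right)} - 25043) = - (45 - 25043) = \left(-1\right) \left(-24998\right) = 24998$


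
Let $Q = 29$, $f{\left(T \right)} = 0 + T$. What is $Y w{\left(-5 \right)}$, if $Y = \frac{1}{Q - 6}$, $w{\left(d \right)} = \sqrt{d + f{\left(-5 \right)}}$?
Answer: $\frac{i \sqrt{10}}{23} \approx 0.13749 i$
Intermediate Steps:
$f{\left(T \right)} = T$
$w{\left(d \right)} = \sqrt{-5 + d}$ ($w{\left(d \right)} = \sqrt{d - 5} = \sqrt{-5 + d}$)
$Y = \frac{1}{23}$ ($Y = \frac{1}{29 - 6} = \frac{1}{23} \approx 0.043478$)
$Y w{\left(-5 \right)} = \frac{\sqrt{-5 - 5}}{23} = \frac{\sqrt{-10}}{23} = \frac{i \sqrt{10}}{23}$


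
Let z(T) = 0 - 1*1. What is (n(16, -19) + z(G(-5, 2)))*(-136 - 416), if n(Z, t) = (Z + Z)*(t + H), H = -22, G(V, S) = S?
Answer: 724776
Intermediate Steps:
z(T) = -1 (z(T) = 0 - 1 = -1)
n(Z, t) = 2*Z*(-22 + t) (n(Z, t) = (Z + Z)*(t - 22) = (2*Z)*(-22 + t) = 2*Z*(-22 + t))
(n(16, -19) + z(G(-5, 2)))*(-136 - 416) = (2*16*(-22 - 19) - 1)*(-136 - 416) = (2*16*(-41) - 1)*(-552) = (-1312 - 1)*(-552) = -1313*(-552) = 724776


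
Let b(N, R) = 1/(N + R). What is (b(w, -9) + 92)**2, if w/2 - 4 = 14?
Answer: 6175225/729 ≈ 8470.8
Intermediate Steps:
w = 36 (w = 8 + 2*14 = 8 + 28 = 36)
(b(w, -9) + 92)**2 = (1/(36 - 9) + 92)**2 = (1/27 + 92)**2 = (2485/27)**2 = 6175225/729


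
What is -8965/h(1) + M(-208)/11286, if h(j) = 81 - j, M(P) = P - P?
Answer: -1793/16 ≈ -112.06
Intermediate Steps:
M(P) = 0
-8965/h(1) + M(-208)/11286 = -8965/(81 - 1*1) + 0/11286 = -8965/(81 - 1) + 0*(1/11286) = -8965/80 + 0 = -8965*1/80 + 0 = -1793/16 + 0 = -1793/16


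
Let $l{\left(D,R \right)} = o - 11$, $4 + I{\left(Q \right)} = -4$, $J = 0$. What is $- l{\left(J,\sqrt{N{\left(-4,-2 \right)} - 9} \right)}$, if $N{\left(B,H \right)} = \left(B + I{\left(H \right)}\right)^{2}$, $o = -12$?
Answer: $23$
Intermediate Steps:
$I{\left(Q \right)} = -8$ ($I{\left(Q \right)} = -4 - 4 = -8$)
$N{\left(B,H \right)} = \left(-8 + B\right)^{2}$ ($N{\left(B,H \right)} = \left(B - 8\right)^{2} = \left(-8 + B\right)^{2}$)
$l{\left(D,R \right)} = -23$ ($l{\left(D,R \right)} = -12 - 11 = -23$)
$- l{\left(J,\sqrt{N{\left(-4,-2 \right)} - 9} \right)} = \left(-1\right) \left(-23\right) = 23$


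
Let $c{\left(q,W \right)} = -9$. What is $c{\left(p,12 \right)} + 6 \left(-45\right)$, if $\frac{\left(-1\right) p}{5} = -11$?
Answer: $-279$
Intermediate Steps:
$p = 55$ ($p = \left(-5\right) \left(-11\right) = 55$)
$c{\left(p,12 \right)} + 6 \left(-45\right) = -9 + 6 \left(-45\right) = -9 - 270 = -279$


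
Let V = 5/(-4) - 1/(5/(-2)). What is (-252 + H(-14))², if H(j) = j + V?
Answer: 28483569/400 ≈ 71209.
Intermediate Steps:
V = -17/20 (V = 5*(-¼) - 1/(5*(-½)) = -5/4 - 1/(-5/2) = -5/4 - 1*(-⅖) = -5/4 + ⅖ = -17/20 ≈ -0.85000)
H(j) = -17/20 + j (H(j) = j - 17/20 = -17/20 + j)
(-252 + H(-14))² = (-252 + (-17/20 - 14))² = (-252 - 297/20)² = (-5337/20)² = 28483569/400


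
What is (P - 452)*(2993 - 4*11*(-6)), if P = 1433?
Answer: 3195117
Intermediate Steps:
(P - 452)*(2993 - 4*11*(-6)) = (1433 - 452)*(2993 - 4*11*(-6)) = 981*(2993 - 44*(-6)) = 981*(2993 + 264) = 981*3257 = 3195117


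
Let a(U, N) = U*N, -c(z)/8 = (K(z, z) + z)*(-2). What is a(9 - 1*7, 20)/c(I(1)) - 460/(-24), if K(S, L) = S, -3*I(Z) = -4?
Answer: 965/48 ≈ 20.104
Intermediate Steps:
I(Z) = 4/3 (I(Z) = -1/3*(-4) = 4/3)
c(z) = 32*z (c(z) = -8*(z + z)*(-2) = -8*2*z*(-2) = -(-32)*z = 32*z)
a(U, N) = N*U
a(9 - 1*7, 20)/c(I(1)) - 460/(-24) = (20*(9 - 1*7))/((32*(4/3))) - 460/(-24) = (20*(9 - 7))/(128/3) - 460*(-1/24) = (20*2)*(3/128) + 115/6 = 40*(3/128) + 115/6 = 15/16 + 115/6 = 965/48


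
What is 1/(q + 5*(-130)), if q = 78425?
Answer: 1/77775 ≈ 1.2858e-5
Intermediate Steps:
1/(q + 5*(-130)) = 1/(78425 + 5*(-130)) = 1/(78425 - 650) = 1/77775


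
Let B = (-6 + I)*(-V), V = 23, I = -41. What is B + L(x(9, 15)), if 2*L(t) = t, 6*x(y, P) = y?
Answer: 4327/4 ≈ 1081.8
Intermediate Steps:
x(y, P) = y/6
L(t) = t/2
B = 1081 (B = (-6 - 41)*(-1*23) = -47*(-23) = 1081)
B + L(x(9, 15)) = 1081 + ((⅙)*9)/2 = 1081 + (½)*(3/2) = 1081 + ¾ = 4327/4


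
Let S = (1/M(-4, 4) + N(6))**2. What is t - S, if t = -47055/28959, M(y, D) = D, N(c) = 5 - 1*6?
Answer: -337837/154448 ≈ -2.1874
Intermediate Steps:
N(c) = -1 (N(c) = 5 - 6 = -1)
t = -15685/9653 (t = -47055*1/28959 = -15685/9653 ≈ -1.6249)
S = 9/16 (S = (1/4 - 1)**2 = (-3/4)**2 = 9/16 ≈ 0.56250)
t - S = -15685/9653 - 1*9/16 = -15685/9653 - 9/16 = -337837/154448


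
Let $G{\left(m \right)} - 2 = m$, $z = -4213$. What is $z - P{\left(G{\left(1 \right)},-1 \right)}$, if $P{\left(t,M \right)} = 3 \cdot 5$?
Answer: $-4228$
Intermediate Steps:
$G{\left(m \right)} = 2 + m$
$P{\left(t,M \right)} = 15$
$z - P{\left(G{\left(1 \right)},-1 \right)} = -4213 - 15 = -4228$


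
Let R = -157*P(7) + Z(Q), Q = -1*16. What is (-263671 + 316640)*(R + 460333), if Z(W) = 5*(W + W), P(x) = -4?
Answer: 24408168169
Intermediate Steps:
Q = -16
Z(W) = 10*W (Z(W) = 5*(2*W) = 10*W)
R = 468 (R = -157*(-4) + 10*(-16) = 628 - 160 = 468)
(-263671 + 316640)*(R + 460333) = (-263671 + 316640)*(468 + 460333) = 52969*460801 = 24408168169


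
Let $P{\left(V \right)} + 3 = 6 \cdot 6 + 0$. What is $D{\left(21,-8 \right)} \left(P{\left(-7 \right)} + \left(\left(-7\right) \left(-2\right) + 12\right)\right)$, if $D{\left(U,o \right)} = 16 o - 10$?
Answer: $-8142$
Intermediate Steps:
$P{\left(V \right)} = 33$ ($P{\left(V \right)} = -3 + \left(6 \cdot 6 + 0\right) = -3 + \left(36 + 0\right) = -3 + 36 = 33$)
$D{\left(U,o \right)} = -10 + 16 o$
$D{\left(21,-8 \right)} \left(P{\left(-7 \right)} + \left(\left(-7\right) \left(-2\right) + 12\right)\right) = \left(-10 + 16 \left(-8\right)\right) \left(33 + \left(\left(-7\right) \left(-2\right) + 12\right)\right) = \left(-10 - 128\right) \left(33 + \left(14 + 12\right)\right) = - 138 \left(33 + 26\right) = \left(-138\right) 59 = -8142$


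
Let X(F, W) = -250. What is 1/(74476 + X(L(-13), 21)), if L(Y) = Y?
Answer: 1/74226 ≈ 1.3472e-5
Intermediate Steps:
1/(74476 + X(L(-13), 21)) = 1/(74476 - 250) = 1/74226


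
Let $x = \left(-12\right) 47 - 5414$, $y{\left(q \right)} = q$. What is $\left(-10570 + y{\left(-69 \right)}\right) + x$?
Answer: $-16617$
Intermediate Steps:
$x = -5978$ ($x = -564 - 5414 = -5978$)
$\left(-10570 + y{\left(-69 \right)}\right) + x = \left(-10570 - 69\right) - 5978 = -10639 - 5978 = -16617$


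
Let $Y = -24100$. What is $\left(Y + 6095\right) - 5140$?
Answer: $-23145$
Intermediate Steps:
$\left(Y + 6095\right) - 5140 = \left(-24100 + 6095\right) - 5140 = -18005 - 5140 = -23145$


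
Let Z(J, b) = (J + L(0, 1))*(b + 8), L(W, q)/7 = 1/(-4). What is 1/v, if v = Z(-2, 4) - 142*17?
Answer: -1/2459 ≈ -0.00040667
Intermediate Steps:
L(W, q) = -7/4 (L(W, q) = 7/(-4) = 7*(-¼) = -7/4)
Z(J, b) = (8 + b)*(-7/4 + J) (Z(J, b) = (J - 7/4)*(b + 8) = (-7/4 + J)*(8 + b) = (8 + b)*(-7/4 + J))
v = -2459 (v = (-14 + 8*(-2) - 7/4*4 - 2*4) - 142*17 = (-14 - 16 - 7 - 8) - 2414 = -45 - 2414 = -2459)
1/v = 1/(-2459) = -1/2459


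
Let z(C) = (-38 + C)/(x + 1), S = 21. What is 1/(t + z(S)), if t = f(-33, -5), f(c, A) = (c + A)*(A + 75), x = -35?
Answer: -2/5319 ≈ -0.00037601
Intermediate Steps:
f(c, A) = (75 + A)*(A + c) (f(c, A) = (A + c)*(75 + A) = (75 + A)*(A + c))
t = -2660 (t = (-5)**2 + 75*(-5) + 75*(-33) - 5*(-33) = 25 - 375 - 2475 + 165 = -2660)
z(C) = 19/17 - C/34 (z(C) = (-38 + C)/(-35 + 1) = (-38 + C)/(-34) = (-38 + C)*(-1/34) = 19/17 - C/34)
1/(t + z(S)) = 1/(-2660 + (19/17 - 1/34*21)) = 1/(-2660 + (19/17 - 21/34)) = 1/(-2660 + 1/2) = 1/(-5319/2) = -2/5319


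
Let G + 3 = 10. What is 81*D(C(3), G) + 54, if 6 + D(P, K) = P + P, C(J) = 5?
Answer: 378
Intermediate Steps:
G = 7 (G = -3 + 10 = 7)
D(P, K) = -6 + 2*P (D(P, K) = -6 + (P + P) = -6 + 2*P)
81*D(C(3), G) + 54 = 81*(-6 + 2*5) + 54 = 81*(-6 + 10) + 54 = 81*4 + 54 = 324 + 54 = 378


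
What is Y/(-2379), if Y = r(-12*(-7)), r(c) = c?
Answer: -28/793 ≈ -0.035309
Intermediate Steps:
Y = 84 (Y = -12*(-7) = 84)
Y/(-2379) = 84/(-2379) = 84*(-1/2379) = -28/793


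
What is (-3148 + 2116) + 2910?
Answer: 1878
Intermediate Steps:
(-3148 + 2116) + 2910 = -1032 + 2910 = 1878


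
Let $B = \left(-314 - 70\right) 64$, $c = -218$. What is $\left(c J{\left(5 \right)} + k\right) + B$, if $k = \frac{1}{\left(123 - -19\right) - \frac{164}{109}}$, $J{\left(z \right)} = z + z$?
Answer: $- \frac{409741275}{15314} \approx -26756.0$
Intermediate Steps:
$J{\left(z \right)} = 2 z$
$k = \frac{109}{15314}$ ($k = \frac{1}{\left(123 + 19\right) - \frac{164}{109}} = \frac{1}{142 - \frac{164}{109}} = \frac{1}{\frac{15314}{109}} = \frac{109}{15314} \approx 0.0071177$)
$B = -24576$ ($B = \left(-384\right) 64 = -24576$)
$\left(c J{\left(5 \right)} + k\right) + B = \left(- 218 \cdot 2 \cdot 5 + \frac{109}{15314}\right) - 24576 = \left(\left(-218\right) 10 + \frac{109}{15314}\right) - 24576 = \left(-2180 + \frac{109}{15314}\right) - 24576 = - \frac{33384411}{15314} - 24576 = - \frac{409741275}{15314}$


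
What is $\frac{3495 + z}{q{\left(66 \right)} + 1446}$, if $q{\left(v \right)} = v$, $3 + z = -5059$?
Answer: $- \frac{1567}{1512} \approx -1.0364$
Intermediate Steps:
$z = -5062$ ($z = -3 - 5059 = -5062$)
$\frac{3495 + z}{q{\left(66 \right)} + 1446} = \frac{3495 - 5062}{66 + 1446} = - \frac{1567}{1512}$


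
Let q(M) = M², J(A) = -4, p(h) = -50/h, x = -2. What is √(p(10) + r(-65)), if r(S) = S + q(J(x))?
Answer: 3*I*√6 ≈ 7.3485*I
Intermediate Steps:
r(S) = 16 + S (r(S) = S + (-4)² = S + 16 = 16 + S)
√(p(10) + r(-65)) = √(-50/10 + (16 - 65)) = √(-50*⅒ - 49) = √(-5 - 49) = √(-54) = 3*I*√6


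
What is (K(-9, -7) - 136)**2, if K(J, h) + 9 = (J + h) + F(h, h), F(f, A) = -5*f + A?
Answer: 17689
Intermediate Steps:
F(f, A) = A - 5*f
K(J, h) = -9 + J - 3*h (K(J, h) = -9 + ((J + h) + (h - 5*h)) = -9 + ((J + h) - 4*h) = -9 + (J - 3*h) = -9 + J - 3*h)
(K(-9, -7) - 136)**2 = ((-9 - 9 - 3*(-7)) - 136)**2 = ((-9 - 9 + 21) - 136)**2 = (3 - 136)**2 = (-133)**2 = 17689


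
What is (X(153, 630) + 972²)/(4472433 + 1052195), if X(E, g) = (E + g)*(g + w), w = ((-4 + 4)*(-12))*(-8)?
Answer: 719037/2762314 ≈ 0.26030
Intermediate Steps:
w = 0 (w = (0*(-12))*(-8) = 0*(-8) = 0)
X(E, g) = g*(E + g) (X(E, g) = (E + g)*(g + 0) = (E + g)*g = g*(E + g))
(X(153, 630) + 972²)/(4472433 + 1052195) = (630*(153 + 630) + 972²)/(4472433 + 1052195) = (630*783 + 944784)/5524628 = (493290 + 944784)*(1/5524628) = 1438074*(1/5524628) = 719037/2762314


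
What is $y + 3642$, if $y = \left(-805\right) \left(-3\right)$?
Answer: $6057$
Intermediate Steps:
$y = 2415$
$y + 3642 = 2415 + 3642 = 6057$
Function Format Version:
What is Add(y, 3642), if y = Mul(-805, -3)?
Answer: 6057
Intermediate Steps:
y = 2415
Add(y, 3642) = Add(2415, 3642) = 6057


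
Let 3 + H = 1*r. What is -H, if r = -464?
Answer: 467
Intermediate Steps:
H = -467 (H = -3 + 1*(-464) = -3 - 464 = -467)
-H = -1*(-467) = 467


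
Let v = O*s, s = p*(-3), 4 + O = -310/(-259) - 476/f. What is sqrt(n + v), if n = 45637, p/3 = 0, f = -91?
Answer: sqrt(45637) ≈ 213.63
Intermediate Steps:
p = 0 (p = 3*0 = 0)
O = 8174/3367 (O = -4 + (-310/(-259) - 476/(-91)) = -4 + (-310*(-1/259) - 476*(-1/91)) = -4 + (310/259 + 68/13) = -4 + 21642/3367 = 8174/3367 ≈ 2.4277)
s = 0 (s = 0*(-3) = 0)
v = 0 (v = (8174/3367)*0 = 0)
sqrt(n + v) = sqrt(45637 + 0) = sqrt(45637)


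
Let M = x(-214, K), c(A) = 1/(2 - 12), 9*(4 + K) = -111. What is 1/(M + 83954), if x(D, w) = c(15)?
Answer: 10/839539 ≈ 1.1911e-5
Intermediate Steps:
K = -49/3 (K = -4 + (⅑)*(-111) = -4 - 37/3 = -49/3 ≈ -16.333)
c(A) = -⅒ (c(A) = 1/(-10) = -⅒)
x(D, w) = -⅒
M = -⅒ ≈ -0.10000
1/(M + 83954) = 1/(-⅒ + 83954) = 1/(839539/10) = 10/839539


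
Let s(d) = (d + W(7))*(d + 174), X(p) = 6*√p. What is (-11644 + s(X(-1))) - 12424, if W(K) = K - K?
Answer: -24104 + 1044*I ≈ -24104.0 + 1044.0*I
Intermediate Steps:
W(K) = 0
s(d) = d*(174 + d) (s(d) = (d + 0)*(d + 174) = d*(174 + d))
(-11644 + s(X(-1))) - 12424 = (-11644 + (6*√(-1))*(174 + 6*√(-1))) - 12424 = (-11644 + (6*I)*(174 + 6*I)) - 12424 = (-11644 + 6*I*(174 + 6*I)) - 12424 = -24068 + 6*I*(174 + 6*I)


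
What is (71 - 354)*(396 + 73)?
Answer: -132727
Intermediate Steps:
(71 - 354)*(396 + 73) = -283*469 = -132727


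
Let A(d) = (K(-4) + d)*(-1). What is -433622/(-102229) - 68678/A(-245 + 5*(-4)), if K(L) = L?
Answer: -6904238944/27499601 ≈ -251.07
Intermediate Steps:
A(d) = 4 - d (A(d) = (-4 + d)*(-1) = 4 - d)
-433622/(-102229) - 68678/A(-245 + 5*(-4)) = -433622/(-102229) - 68678/(4 - (-245 + 5*(-4))) = -433622*(-1/102229) - 68678/(4 - (-245 - 20)) = 433622/102229 - 68678/(4 - 1*(-265)) = 433622/102229 - 68678/(4 + 265) = 433622/102229 - 68678/269 = -6904238944/27499601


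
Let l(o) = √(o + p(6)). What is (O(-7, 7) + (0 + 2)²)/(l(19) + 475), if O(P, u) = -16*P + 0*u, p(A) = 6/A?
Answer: 11020/45121 - 232*√5/225605 ≈ 0.24193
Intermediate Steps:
l(o) = √(1 + o) (l(o) = √(o + 6/6) = √(o + 6*(⅙)) = √(o + 1) = √(1 + o))
O(P, u) = -16*P (O(P, u) = -16*P + 0 = -16*P)
(O(-7, 7) + (0 + 2)²)/(l(19) + 475) = (-16*(-7) + (0 + 2)²)/(√(1 + 19) + 475) = (112 + 2²)/(√20 + 475) = (112 + 4)/(2*√5 + 475) = 116/(475 + 2*√5)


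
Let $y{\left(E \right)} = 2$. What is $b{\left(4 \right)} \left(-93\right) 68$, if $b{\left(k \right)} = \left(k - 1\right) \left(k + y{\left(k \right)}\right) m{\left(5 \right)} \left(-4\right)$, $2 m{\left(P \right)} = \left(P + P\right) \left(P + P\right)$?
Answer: $22766400$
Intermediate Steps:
$m{\left(P \right)} = 2 P^{2}$ ($m{\left(P \right)} = \frac{\left(P + P\right) \left(P + P\right)}{2} = \frac{2 P 2 P}{2} = \frac{4 P^{2}}{2} = 2 P^{2}$)
$b{\left(k \right)} = - 200 \left(-1 + k\right) \left(2 + k\right)$ ($b{\left(k \right)} = \left(k - 1\right) \left(k + 2\right) 2 \cdot 5^{2} \left(-4\right) = \left(-1 + k\right) \left(2 + k\right) 2 \cdot 25 \left(-4\right) = \left(-1 + k\right) \left(2 + k\right) 50 \left(-4\right) = 50 \left(-1 + k\right) \left(2 + k\right) \left(-4\right) = - 200 \left(-1 + k\right) \left(2 + k\right)$)
$b{\left(4 \right)} \left(-93\right) 68 = \left(400 - 800 - 200 \cdot 4^{2}\right) \left(-93\right) 68 = \left(400 - 800 - 3200\right) \left(-93\right) 68 = \left(-3600\right) \left(-93\right) 68 = 334800 \cdot 68 = 22766400$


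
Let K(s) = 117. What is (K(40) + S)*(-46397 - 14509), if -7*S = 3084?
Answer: 137952090/7 ≈ 1.9707e+7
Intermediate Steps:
S = -3084/7 (S = -⅐*3084 = -3084/7 ≈ -440.57)
(K(40) + S)*(-46397 - 14509) = (117 - 3084/7)*(-46397 - 14509) = -2265/7*(-60906) = 137952090/7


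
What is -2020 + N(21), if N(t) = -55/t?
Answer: -42475/21 ≈ -2022.6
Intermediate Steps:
-2020 + N(21) = -2020 - 55/21 = -42475/21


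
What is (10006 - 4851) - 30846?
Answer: -25691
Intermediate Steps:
(10006 - 4851) - 30846 = 5155 - 30846 = -25691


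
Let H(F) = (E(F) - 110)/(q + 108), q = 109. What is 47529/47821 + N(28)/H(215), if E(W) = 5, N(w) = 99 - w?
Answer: -104541086/717315 ≈ -145.74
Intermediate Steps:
H(F) = -15/31 (H(F) = (5 - 110)/(109 + 108) = -105/217 = -105*1/217 = -15/31)
47529/47821 + N(28)/H(215) = 47529/47821 + (99 - 1*28)/(-15/31) = 47529*(1/47821) + (99 - 28)*(-31/15) = 47529/47821 + 71*(-31/15) = 47529/47821 - 2201/15 = -104541086/717315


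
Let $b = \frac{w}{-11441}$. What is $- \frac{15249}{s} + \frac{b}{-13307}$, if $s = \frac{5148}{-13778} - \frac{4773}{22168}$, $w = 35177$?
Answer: $\frac{118180807637916422703}{4564399371505141} \approx 25892.0$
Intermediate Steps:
$b = - \frac{35177}{11441}$ ($b = \frac{35177}{-11441} = 35177 \left(- \frac{1}{11441}\right) = - \frac{35177}{11441} \approx -3.0746$)
$s = - \frac{89941629}{152715352}$ ($s = 5148 \left(- \frac{1}{13778}\right) - \frac{4773}{22168} = - \frac{2574}{6889} - \frac{4773}{22168} = - \frac{89941629}{152715352} \approx -0.58895$)
$- \frac{15249}{s} + \frac{b}{-13307} = - \frac{15249}{- \frac{89941629}{152715352}} - \frac{35177}{11441 \left(-13307\right)} = \left(-15249\right) \left(- \frac{152715352}{89941629}\right) - - \frac{35177}{152245387} = \frac{776252134216}{29980543} + \frac{35177}{152245387} = \frac{118180807637916422703}{4564399371505141}$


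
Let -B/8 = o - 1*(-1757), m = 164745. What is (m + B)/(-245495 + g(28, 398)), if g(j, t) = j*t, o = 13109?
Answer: -45817/234351 ≈ -0.19551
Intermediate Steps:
B = -118928 (B = -8*(13109 - 1*(-1757)) = -8*(13109 + 1757) = -8*14866 = -118928)
(m + B)/(-245495 + g(28, 398)) = (164745 - 118928)/(-245495 + 28*398) = 45817/(-245495 + 11144) = 45817/(-234351) = 45817*(-1/234351) = -45817/234351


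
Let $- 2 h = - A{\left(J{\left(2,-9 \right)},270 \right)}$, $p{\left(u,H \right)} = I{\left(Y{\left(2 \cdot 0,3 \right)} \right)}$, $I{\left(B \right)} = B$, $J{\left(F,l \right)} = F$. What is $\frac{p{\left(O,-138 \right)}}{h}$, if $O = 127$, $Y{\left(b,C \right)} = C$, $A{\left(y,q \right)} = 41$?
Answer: $\frac{6}{41} \approx 0.14634$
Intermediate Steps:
$p{\left(u,H \right)} = 3$
$h = \frac{41}{2}$ ($h = - \frac{\left(-1\right) 41}{2} = \left(- \frac{1}{2}\right) \left(-41\right) = \frac{41}{2} \approx 20.5$)
$\frac{p{\left(O,-138 \right)}}{h} = \frac{3}{\frac{41}{2}} = 3 \cdot \frac{2}{41} = \frac{6}{41}$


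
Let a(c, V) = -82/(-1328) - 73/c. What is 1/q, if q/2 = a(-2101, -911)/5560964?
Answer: 3878950340848/134613 ≈ 2.8816e+7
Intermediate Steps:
a(c, V) = 41/664 - 73/c (a(c, V) = -82*(-1/1328) - 73/c = 41/664 - 73/c)
q = 134613/3878950340848 (q = 2*((41/664 - 73/(-2101))/5560964) = 2*((41/664 - 73*(-1/2101))*(1/5560964)) = 2*((41/664 + 73/2101)*(1/5560964)) = 2*((134613/1395064)*(1/5560964)) = 2*(134613/7757900681696) = 134613/3878950340848 ≈ 3.4703e-8)
1/q = 1/(134613/3878950340848) = 3878950340848/134613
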